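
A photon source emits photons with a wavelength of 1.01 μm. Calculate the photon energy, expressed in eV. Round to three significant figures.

1.23 eV

In SI units: λ = 1.01 μm = 1.01 × 10^-6 m.
Apply E = hc/λ: E = 1.967 × 10^-19 J.
Converting to eV: E = 1.228 eV ≈ 1.23 eV.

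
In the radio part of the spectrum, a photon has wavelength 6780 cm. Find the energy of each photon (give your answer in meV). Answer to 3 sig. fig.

In SI units: λ = 6780 cm = 67.8 m.
Since E = hc/λ for a photon, E = 2.930 × 10^-27 J.
Converting to meV: E = 1.829 × 10^-5 meV ≈ 1.83 × 10^-5 meV.

1.83 × 10^-5 meV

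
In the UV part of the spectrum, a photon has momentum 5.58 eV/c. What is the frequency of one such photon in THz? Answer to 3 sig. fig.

1350 THz

In SI units: p = 5.58 eV/c = 2.9821·10^-27 kg·m/s.
For a photon f = pc/h, so f = 1.349·10^15 Hz.
Converting to THz: f = 1349 THz ≈ 1350 THz.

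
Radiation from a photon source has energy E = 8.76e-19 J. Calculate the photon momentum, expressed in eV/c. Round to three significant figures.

5.47 eV/c

(c = 2.99792458e8 m/s, 1 eV = 1.602176634e-19 J.)
For a photon p = E/c, so p = 2.922e-27 kg·m/s.
Converting to eV/c: p = 5.468 eV/c ≈ 5.47 eV/c.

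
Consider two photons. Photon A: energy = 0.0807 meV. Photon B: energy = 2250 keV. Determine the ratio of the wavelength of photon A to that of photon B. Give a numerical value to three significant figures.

2.79 × 10^10

λ_A = 0.01536 m (from energy = 0.0807 meV, via λ = hc/E).
λ_B = 5.510 × 10^-13 m (from energy = 2250 keV, via λ = hc/E).
Ratio = 0.01536 / 5.510 × 10^-13 = 2.79 × 10^10.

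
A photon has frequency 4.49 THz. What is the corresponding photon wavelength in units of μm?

Take c = 2.99792458 × 10^8 m/s.
Convert to SI: f = 4.49 THz = 4.49 × 10^12 Hz.
For a photon λ = c/f, so λ = 6.677 × 10^-5 m.
Converting to μm: λ = 66.77 μm ≈ 66.8 μm.

66.8 μm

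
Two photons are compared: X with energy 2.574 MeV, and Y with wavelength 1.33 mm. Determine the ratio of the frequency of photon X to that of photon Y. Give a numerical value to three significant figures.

f_X = 6.224 × 10^20 Hz (from energy = 2.574 MeV, via f = E/h).
f_Y = 2.254 × 10^11 Hz (from wavelength = 1.33 mm, via f = c/λ).
Ratio = 6.224 × 10^20 / 2.254 × 10^11 = 2.76 × 10^9.

2.76 × 10^9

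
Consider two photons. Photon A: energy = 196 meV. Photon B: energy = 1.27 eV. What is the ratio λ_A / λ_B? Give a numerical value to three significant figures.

λ_A = 6.326 × 10^-6 m (from energy = 196 meV, via λ = hc/E).
λ_B = 9.763 × 10^-7 m (from energy = 1.27 eV, via λ = hc/E).
Ratio = 6.326 × 10^-6 / 9.763 × 10^-7 = 6.48.

6.48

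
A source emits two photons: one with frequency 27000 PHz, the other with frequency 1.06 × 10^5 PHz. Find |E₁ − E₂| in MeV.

0.327 MeV

Using E = hf: E₁ = 1.789 × 10^-14 J, E₂ = 7.024 × 10^-14 J.
|ΔE| = |1.789 × 10^-14 − 7.024 × 10^-14| = 5.23 × 10^-14 J = 0.327 MeV.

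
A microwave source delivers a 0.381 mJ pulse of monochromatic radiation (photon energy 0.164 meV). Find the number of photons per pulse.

1.45 × 10^19 photons

Per-photon energy: E = 2.628 × 10^-23 J (from energy = 0.164 meV).
N = E_total / E_photon = 3.81 × 10^-4 J / 2.628 × 10^-23 J = 1.45 × 10^19.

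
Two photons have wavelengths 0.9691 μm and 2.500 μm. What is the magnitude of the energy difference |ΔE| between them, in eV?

Using E = hc/λ: E₁ = 2.0498 × 10^-19 J, E₂ = 7.9458 × 10^-20 J.
|ΔE| = |2.0498 × 10^-19 − 7.9458 × 10^-20| = 1.26 × 10^-19 J = 0.783 eV.

0.783 eV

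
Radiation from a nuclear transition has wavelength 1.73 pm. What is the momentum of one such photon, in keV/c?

717 keV/c

Take h = 6.62607015e-34 J·s, c = 2.99792458e8 m/s, 1 eV = 1.602176634e-19 J.
First convert: λ = 1.73 pm = 1.73e-12 m.
For a photon p = h/λ, so p = 3.830e-22 kg·m/s.
Converting to keV/c: p = 716.7 keV/c ≈ 717 keV/c.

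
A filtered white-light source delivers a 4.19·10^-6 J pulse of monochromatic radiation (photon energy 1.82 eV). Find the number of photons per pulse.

Per-photon energy: E = 2.916·10^-19 J (from energy = 1.82 eV).
N = E_total / E_photon = 4.19·10^-6 J / 2.916·10^-19 J = 1.44·10^13.

1.44·10^13 photons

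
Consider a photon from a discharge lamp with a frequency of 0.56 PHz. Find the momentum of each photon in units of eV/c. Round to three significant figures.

Convert to SI: f = 0.56 PHz = 5.6e14 Hz.
The photon relation is p = hf/c, giving p = 1.238e-27 kg·m/s.
Converting to eV/c: p = 2.316 eV/c ≈ 2.32 eV/c.

2.32 eV/c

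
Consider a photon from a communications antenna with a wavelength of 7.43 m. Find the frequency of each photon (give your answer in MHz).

The photon relation is f = c/λ, giving f = 4.035e7 Hz.
Converting to MHz: f = 40.35 MHz ≈ 40.3 MHz.

40.3 MHz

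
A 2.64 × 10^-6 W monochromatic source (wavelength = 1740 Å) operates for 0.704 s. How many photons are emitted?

Total energy: E_total = P·t = 2.64 × 10^-6 × 0.704 = 1.859 × 10^-6 J.
Per-photon energy: E = 1.142 × 10^-18 J.
N = E_total / E_photon = 1.63 × 10^12.

1.63 × 10^12 photons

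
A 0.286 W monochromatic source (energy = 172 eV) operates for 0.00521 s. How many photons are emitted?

Total energy: E_total = P·t = 0.286 × 0.00521 = 0.001490 J.
Per-photon energy: E = 2.756e-17 J.
N = E_total / E_photon = 5.41e13.

5.41e13 photons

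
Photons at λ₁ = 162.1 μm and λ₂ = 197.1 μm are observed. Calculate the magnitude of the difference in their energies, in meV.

1.36 meV

Using E = hc/λ: E₁ = 1.2254·10^-21 J, E₂ = 1.0078·10^-21 J.
|ΔE| = |1.2254·10^-21 − 1.0078·10^-21| = 2.18·10^-22 J = 1.36 meV.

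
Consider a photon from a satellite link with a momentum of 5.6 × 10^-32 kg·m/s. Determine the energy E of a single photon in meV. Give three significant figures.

0.105 meV

The photon relation is E = pc, giving E = 1.679 × 10^-23 J.
Converting to meV: E = 0.1048 meV ≈ 0.105 meV.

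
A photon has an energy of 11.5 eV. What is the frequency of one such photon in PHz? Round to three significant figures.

2.78 PHz

Use h = 6.62607015e-34 J·s, 1 eV = 1.602176634e-19 J.
First convert: E = 11.5 eV = 1.8425e-18 J.
For a photon f = E/h, so f = 2.781e15 Hz.
Converting to PHz: f = 2.781 PHz ≈ 2.78 PHz.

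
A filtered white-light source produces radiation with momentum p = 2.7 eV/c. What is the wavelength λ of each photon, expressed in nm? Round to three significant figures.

(h = 6.62607015 × 10^-34 J·s, c = 2.99792458 × 10^8 m/s, 1 eV = 1.602176634 × 10^-19 J.)
First convert: p = 2.7 eV/c = 1.4430 × 10^-27 kg·m/s.
Since λ = h/p for a photon, λ = 4.592 × 10^-7 m.
Converting to nm: λ = 459.2 nm ≈ 459 nm.

459 nm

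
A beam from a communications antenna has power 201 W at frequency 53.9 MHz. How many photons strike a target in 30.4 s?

Total energy: E_total = P·t = 201 × 30.4 = 6110 J.
Per-photon energy: E = 3.571e-26 J.
N = E_total / E_photon = 1.71e29.

1.71e29 photons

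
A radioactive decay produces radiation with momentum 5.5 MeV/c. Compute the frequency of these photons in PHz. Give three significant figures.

1.33e6 PHz

Convert to SI: p = 5.5 MeV/c = 2.9394e-21 kg·m/s.
The photon relation is f = pc/h, giving f = 1.330e21 Hz.
Converting to PHz: f = 1.330e6 PHz ≈ 1.33e6 PHz.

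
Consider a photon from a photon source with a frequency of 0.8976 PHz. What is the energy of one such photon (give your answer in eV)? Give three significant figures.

Use h = 6.62607015e-34 J·s, 1 eV = 1.602176634e-19 J.
Convert to SI: f = 0.8976 PHz = 8.976e14 Hz.
Apply E = hf: E = 5.948e-19 J.
Converting to eV: E = 3.712 eV ≈ 3.71 eV.

3.71 eV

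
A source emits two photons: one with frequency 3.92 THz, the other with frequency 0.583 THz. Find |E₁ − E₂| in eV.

Using E = hf: E₁ = 2.597·10^-21 J, E₂ = 3.863·10^-22 J.
|ΔE| = |2.597·10^-21 − 3.863·10^-22| = 2.21·10^-21 J = 0.0138 eV.

0.0138 eV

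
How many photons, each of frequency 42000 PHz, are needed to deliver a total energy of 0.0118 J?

Per-photon energy: E = 2.783e-14 J (from frequency = 42000 PHz).
N = E_total / E_photon = 0.0118 J / 2.783e-14 J = 4.24e11.

4.24e11 photons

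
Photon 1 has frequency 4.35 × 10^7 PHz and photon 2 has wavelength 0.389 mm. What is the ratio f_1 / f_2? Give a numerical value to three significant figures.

f_1 = 4.350 × 10^22 Hz (from frequency = 4.35 × 10^7 PHz, via f given directly).
f_2 = 7.707 × 10^11 Hz (from wavelength = 0.389 mm, via f = c/λ).
Ratio = 4.350 × 10^22 / 7.707 × 10^11 = 5.64 × 10^10.

5.64 × 10^10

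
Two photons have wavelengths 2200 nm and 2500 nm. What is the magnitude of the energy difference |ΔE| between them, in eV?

Using E = hc/λ: E₁ = 9.029·10^-20 J, E₂ = 7.946·10^-20 J.
|ΔE| = |9.029·10^-20 − 7.946·10^-20| = 1.08·10^-20 J = 0.0676 eV.

0.0676 eV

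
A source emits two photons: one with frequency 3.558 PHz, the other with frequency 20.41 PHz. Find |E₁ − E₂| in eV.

69.7 eV

Using E = hf: E₁ = 2.3576e-18 J, E₂ = 1.3524e-17 J.
|ΔE| = |2.3576e-18 − 1.3524e-17| = 1.12e-17 J = 69.7 eV.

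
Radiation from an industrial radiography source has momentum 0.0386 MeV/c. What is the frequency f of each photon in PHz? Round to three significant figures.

9330 PHz

Convert to SI: p = 0.0386 MeV/c = 2.0629 × 10^-23 kg·m/s.
For a photon f = pc/h, so f = 9.333 × 10^18 Hz.
Converting to PHz: f = 9333 PHz ≈ 9330 PHz.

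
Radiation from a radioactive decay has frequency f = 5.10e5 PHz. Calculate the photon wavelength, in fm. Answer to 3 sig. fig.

First convert: f = 5.10e5 PHz = 5.10e20 Hz.
The photon relation is λ = c/f, giving λ = 5.878e-13 m.
Converting to fm: λ = 587.8 fm ≈ 588 fm.

588 fm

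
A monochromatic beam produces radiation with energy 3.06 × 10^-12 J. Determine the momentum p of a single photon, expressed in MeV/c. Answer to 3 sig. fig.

19.1 MeV/c

(c = 2.99792458 × 10^8 m/s, 1 eV = 1.602176634 × 10^-19 J.)
For a photon p = E/c, so p = 1.021 × 10^-20 kg·m/s.
Converting to MeV/c: p = 19.10 MeV/c ≈ 19.1 MeV/c.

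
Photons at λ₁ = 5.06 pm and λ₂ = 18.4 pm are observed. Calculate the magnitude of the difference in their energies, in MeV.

0.178 MeV

Using E = hc/λ: E₁ = 3.926e-14 J, E₂ = 1.080e-14 J.
|ΔE| = |3.926e-14 − 1.080e-14| = 2.85e-14 J = 0.178 MeV.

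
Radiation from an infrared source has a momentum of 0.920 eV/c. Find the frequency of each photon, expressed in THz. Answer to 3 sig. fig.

Convert to SI: p = 0.920 eV/c = 4.9167 × 10^-28 kg·m/s.
Since f = pc/h for a photon, f = 2.225 × 10^14 Hz.
Converting to THz: f = 222.5 THz ≈ 222 THz.

222 THz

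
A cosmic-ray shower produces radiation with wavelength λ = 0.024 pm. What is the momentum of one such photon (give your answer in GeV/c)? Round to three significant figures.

(h = 6.62607015 × 10^-34 J·s, c = 2.99792458 × 10^8 m/s, 1 eV = 1.602176634 × 10^-19 J.)
In SI units: λ = 0.024 pm = 2.4 × 10^-14 m.
For a photon p = h/λ, so p = 2.761 × 10^-20 kg·m/s.
Converting to GeV/c: p = 0.05166 GeV/c ≈ 0.0517 GeV/c.

0.0517 GeV/c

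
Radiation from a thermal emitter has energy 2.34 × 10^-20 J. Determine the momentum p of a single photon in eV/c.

(c = 2.99792458 × 10^8 m/s, 1 eV = 1.602176634 × 10^-19 J.)
Since p = E/c for a photon, p = 7.805 × 10^-29 kg·m/s.
Converting to eV/c: p = 0.1461 eV/c ≈ 0.146 eV/c.

0.146 eV/c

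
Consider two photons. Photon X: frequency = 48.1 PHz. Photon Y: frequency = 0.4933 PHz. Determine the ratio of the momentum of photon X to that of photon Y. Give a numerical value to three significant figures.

97.5

p_X = 1.063e-25 kg·m/s (from frequency = 48.1 PHz, via p = hf/c).
p_Y = 1.090e-27 kg·m/s (from frequency = 0.4933 PHz, via p = hf/c).
Ratio = 1.063e-25 / 1.090e-27 = 97.5.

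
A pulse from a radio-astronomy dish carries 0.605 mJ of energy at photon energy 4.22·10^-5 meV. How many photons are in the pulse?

8.95·10^22 photons

Per-photon energy: E = 6.761·10^-27 J (from energy = 4.22·10^-5 meV).
N = E_total / E_photon = 6.05·10^-4 J / 6.761·10^-27 J = 8.95·10^22.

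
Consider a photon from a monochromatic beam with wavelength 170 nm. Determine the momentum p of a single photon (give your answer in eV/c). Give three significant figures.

Use h = 6.62607015·10^-34 J·s, c = 2.99792458·10^8 m/s, 1 eV = 1.602176634·10^-19 J.
Convert to SI: λ = 170 nm = 1.7·10^-7 m.
Apply p = h/λ: p = 3.898·10^-27 kg·m/s.
Converting to eV/c: p = 7.293 eV/c ≈ 7.29 eV/c.

7.29 eV/c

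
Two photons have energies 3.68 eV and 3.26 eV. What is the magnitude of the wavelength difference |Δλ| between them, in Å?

Using λ = hc/E: λ₁ = 3.369 × 10^-7 m, λ₂ = 3.803 × 10^-7 m.
|Δλ| = |3.369 × 10^-7 − 3.803 × 10^-7| = 4.34 × 10^-8 m = 434 Å.

434 Å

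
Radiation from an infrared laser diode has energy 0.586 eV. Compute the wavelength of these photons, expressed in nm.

2120 nm

Use h = 6.62607015e-34 J·s, c = 2.99792458e8 m/s, 1 eV = 1.602176634e-19 J.
First convert: E = 0.586 eV = 9.3888e-20 J.
Since λ = hc/E for a photon, λ = 2.116e-6 m.
Converting to nm: λ = 2116 nm ≈ 2120 nm.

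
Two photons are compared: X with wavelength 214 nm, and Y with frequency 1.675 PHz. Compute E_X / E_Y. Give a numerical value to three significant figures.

E_X = 9.282 × 10^-19 J (from wavelength = 214 nm, via E = hc/λ).
E_Y = 1.110 × 10^-18 J (from frequency = 1.675 PHz, via E = hf).
Ratio = 9.282 × 10^-19 / 1.110 × 10^-18 = 0.836.

0.836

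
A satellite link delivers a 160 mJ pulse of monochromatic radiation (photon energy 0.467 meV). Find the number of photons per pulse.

2.14e21 photons

Per-photon energy: E = 7.482e-23 J (from energy = 0.467 meV).
N = E_total / E_photon = 0.160 J / 7.482e-23 J = 2.14e21.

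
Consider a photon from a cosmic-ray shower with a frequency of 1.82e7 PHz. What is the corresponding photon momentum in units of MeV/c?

75.3 MeV/c

(h = 6.62607015e-34 J·s, c = 2.99792458e8 m/s, 1 eV = 1.602176634e-19 J.)
First convert: f = 1.82e7 PHz = 1.82e22 Hz.
The photon relation is p = hf/c, giving p = 4.023e-20 kg·m/s.
Converting to MeV/c: p = 75.27 MeV/c ≈ 75.3 MeV/c.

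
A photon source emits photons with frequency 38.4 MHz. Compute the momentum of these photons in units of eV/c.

First convert: f = 38.4 MHz = 3.84 × 10^7 Hz.
For a photon p = hf/c, so p = 8.487 × 10^-35 kg·m/s.
Converting to eV/c: p = 1.588 × 10^-7 eV/c ≈ 1.59 × 10^-7 eV/c.

1.59 × 10^-7 eV/c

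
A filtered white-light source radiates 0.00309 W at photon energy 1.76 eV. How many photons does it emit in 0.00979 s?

1.07·10^14 photons

Total energy: E_total = P·t = 0.00309 × 0.00979 = 3.025·10^-5 J.
Per-photon energy: E = 2.820·10^-19 J.
N = E_total / E_photon = 1.07·10^14.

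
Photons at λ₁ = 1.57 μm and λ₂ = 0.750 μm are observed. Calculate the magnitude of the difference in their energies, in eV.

Using E = hc/λ: E₁ = 1.265 × 10^-19 J, E₂ = 2.649 × 10^-19 J.
|ΔE| = |1.265 × 10^-19 − 2.649 × 10^-19| = 1.38 × 10^-19 J = 0.863 eV.

0.863 eV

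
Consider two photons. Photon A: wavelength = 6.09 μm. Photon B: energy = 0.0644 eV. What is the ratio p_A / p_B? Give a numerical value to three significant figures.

p_A = 1.088e-28 kg·m/s (from wavelength = 6.09 μm, via p = h/λ).
p_B = 3.442e-29 kg·m/s (from energy = 0.0644 eV, via p = E/c).
Ratio = 1.088e-28 / 3.442e-29 = 3.16.

3.16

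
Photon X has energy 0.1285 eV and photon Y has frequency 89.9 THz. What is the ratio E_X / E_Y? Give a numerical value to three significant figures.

E_X = 2.059·10^-20 J (from energy = 0.1285 eV, via E given directly).
E_Y = 5.957·10^-20 J (from frequency = 89.9 THz, via E = hf).
Ratio = 2.059·10^-20 / 5.957·10^-20 = 0.346.

0.346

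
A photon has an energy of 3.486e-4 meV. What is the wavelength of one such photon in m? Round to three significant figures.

In SI units: E = 3.486e-4 meV = 5.5852e-26 J.
For a photon λ = hc/E, so λ = 3.557 m.
So λ ≈ 3.56 m.

3.56 m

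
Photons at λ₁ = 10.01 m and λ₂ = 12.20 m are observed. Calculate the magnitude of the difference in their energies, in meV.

Using E = hc/λ: E₁ = 1.9845·10^-26 J, E₂ = 1.6282·10^-26 J.
|ΔE| = |1.9845·10^-26 − 1.6282·10^-26| = 3.56·10^-27 J = 2.22·10^-5 meV.

2.22·10^-5 meV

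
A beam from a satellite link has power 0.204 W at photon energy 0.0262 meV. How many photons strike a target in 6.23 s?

3.03 × 10^23 photons

Total energy: E_total = P·t = 0.204 × 6.23 = 1.271 J.
Per-photon energy: E = 4.198 × 10^-24 J.
N = E_total / E_photon = 3.03 × 10^23.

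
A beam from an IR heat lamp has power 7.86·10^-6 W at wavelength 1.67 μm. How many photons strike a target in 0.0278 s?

Total energy: E_total = P·t = 7.86·10^-6 × 0.0278 = 2.185·10^-7 J.
Per-photon energy: E = 1.189·10^-19 J.
N = E_total / E_photon = 1.84·10^12.

1.84·10^12 photons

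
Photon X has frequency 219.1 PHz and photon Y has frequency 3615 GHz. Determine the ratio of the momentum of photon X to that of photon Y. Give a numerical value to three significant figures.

p_X = 4.843 × 10^-25 kg·m/s (from frequency = 219.1 PHz, via p = hf/c).
p_Y = 7.990 × 10^-30 kg·m/s (from frequency = 3615 GHz, via p = hf/c).
Ratio = 4.843 × 10^-25 / 7.990 × 10^-30 = 6.06 × 10^4.

6.06 × 10^4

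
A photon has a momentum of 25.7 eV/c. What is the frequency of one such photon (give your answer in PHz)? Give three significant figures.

Take h = 6.62607015·10^-34 J·s, c = 2.99792458·10^8 m/s, 1 eV = 1.602176634·10^-19 J.
Convert to SI: p = 25.7 eV/c = 1.3735·10^-26 kg·m/s.
For a photon f = pc/h, so f = 6.214·10^15 Hz.
Converting to PHz: f = 6.214 PHz ≈ 6.21 PHz.

6.21 PHz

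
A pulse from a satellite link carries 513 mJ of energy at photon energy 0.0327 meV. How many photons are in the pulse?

Per-photon energy: E = 5.239 × 10^-24 J (from energy = 0.0327 meV).
N = E_total / E_photon = 0.513 J / 5.239 × 10^-24 J = 9.79 × 10^22.

9.79 × 10^22 photons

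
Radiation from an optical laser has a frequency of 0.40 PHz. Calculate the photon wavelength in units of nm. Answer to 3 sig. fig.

749 nm

Use c = 2.99792458 × 10^8 m/s.
Convert to SI: f = 0.40 PHz = 4.0 × 10^14 Hz.
The photon relation is λ = c/f, giving λ = 7.495 × 10^-7 m.
Converting to nm: λ = 749.5 nm ≈ 749 nm.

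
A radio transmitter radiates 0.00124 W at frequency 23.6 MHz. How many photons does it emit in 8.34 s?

Total energy: E_total = P·t = 0.00124 × 8.34 = 0.01034 J.
Per-photon energy: E = 1.564 × 10^-26 J.
N = E_total / E_photon = 6.61 × 10^23.

6.61 × 10^23 photons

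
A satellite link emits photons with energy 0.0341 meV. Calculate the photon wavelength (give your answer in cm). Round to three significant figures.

(h = 6.62607015 × 10^-34 J·s, c = 2.99792458 × 10^8 m/s, 1 eV = 1.602176634 × 10^-19 J.)
First convert: E = 0.0341 meV = 5.4634 × 10^-24 J.
The photon relation is λ = hc/E, giving λ = 0.03636 m.
Converting to cm: λ = 3.636 cm ≈ 3.64 cm.

3.64 cm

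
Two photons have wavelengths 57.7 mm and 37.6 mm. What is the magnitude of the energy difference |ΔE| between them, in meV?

0.0115 meV

Using E = hc/λ: E₁ = 3.443·10^-24 J, E₂ = 5.283·10^-24 J.
|ΔE| = |3.443·10^-24 − 5.283·10^-24| = 1.84·10^-24 J = 0.0115 meV.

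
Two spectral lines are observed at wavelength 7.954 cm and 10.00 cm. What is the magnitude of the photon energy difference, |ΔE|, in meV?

Using E = hc/λ: E₁ = 2.4974 × 10^-24 J, E₂ = 1.9864 × 10^-24 J.
|ΔE| = |2.4974 × 10^-24 − 1.9864 × 10^-24| = 5.11 × 10^-25 J = 3.19 × 10^-3 meV.

3.19 × 10^-3 meV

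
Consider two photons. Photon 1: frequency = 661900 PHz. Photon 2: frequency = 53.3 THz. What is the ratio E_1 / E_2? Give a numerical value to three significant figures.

E_1 = 4.386e-13 J (from frequency = 661900 PHz, via E = hf).
E_2 = 3.532e-20 J (from frequency = 53.3 THz, via E = hf).
Ratio = 4.386e-13 / 3.532e-20 = 1.24e7.

1.24e7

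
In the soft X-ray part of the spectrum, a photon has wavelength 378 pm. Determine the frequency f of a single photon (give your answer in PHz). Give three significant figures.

793 PHz

Take c = 2.99792458e8 m/s.
Convert to SI: λ = 378 pm = 3.78e-10 m.
For a photon f = c/λ, so f = 7.931e17 Hz.
Converting to PHz: f = 793.1 PHz ≈ 793 PHz.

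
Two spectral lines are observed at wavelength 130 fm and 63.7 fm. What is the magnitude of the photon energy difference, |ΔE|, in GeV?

9.93e-3 GeV

Using E = hc/λ: E₁ = 1.528e-12 J, E₂ = 3.118e-12 J.
|ΔE| = |1.528e-12 − 3.118e-12| = 1.59e-12 J = 9.93e-3 GeV.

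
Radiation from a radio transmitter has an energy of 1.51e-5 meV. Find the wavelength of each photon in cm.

Use h = 6.62607015e-34 J·s, c = 2.99792458e8 m/s, 1 eV = 1.602176634e-19 J.
In SI units: E = 1.51e-5 meV = 2.4193e-27 J.
The photon relation is λ = hc/E, giving λ = 82.11 m.
Converting to cm: λ = 8211 cm ≈ 8210 cm.

8210 cm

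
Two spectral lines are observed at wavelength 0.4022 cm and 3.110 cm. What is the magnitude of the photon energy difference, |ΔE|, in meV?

Using E = hc/λ: E₁ = 4.9390e-23 J, E₂ = 6.3873e-24 J.
|ΔE| = |4.9390e-23 − 6.3873e-24| = 4.30e-23 J = 0.268 meV.

0.268 meV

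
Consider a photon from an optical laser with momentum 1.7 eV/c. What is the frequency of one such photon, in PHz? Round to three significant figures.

0.411 PHz

(h = 6.62607015e-34 J·s, c = 2.99792458e8 m/s, 1 eV = 1.602176634e-19 J.)
In SI units: p = 1.7 eV/c = 9.0853e-28 kg·m/s.
The photon relation is f = pc/h, giving f = 4.111e14 Hz.
Converting to PHz: f = 0.4111 PHz ≈ 0.411 PHz.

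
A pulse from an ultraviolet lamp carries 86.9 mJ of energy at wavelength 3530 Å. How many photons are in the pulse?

1.54e17 photons

Per-photon energy: E = 5.627e-19 J (from wavelength = 3530 Å).
N = E_total / E_photon = 0.0869 J / 5.627e-19 J = 1.54e17.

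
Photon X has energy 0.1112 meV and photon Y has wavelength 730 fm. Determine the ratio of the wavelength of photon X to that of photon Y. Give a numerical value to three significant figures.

1.53 × 10^10

λ_X = 0.01115 m (from energy = 0.1112 meV, via λ = hc/E).
λ_Y = 7.300 × 10^-13 m (from wavelength = 730 fm, via λ given directly).
Ratio = 0.01115 / 7.300 × 10^-13 = 1.53 × 10^10.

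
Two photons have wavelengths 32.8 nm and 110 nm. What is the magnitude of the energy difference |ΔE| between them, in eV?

26.5 eV

Using E = hc/λ: E₁ = 6.056 × 10^-18 J, E₂ = 1.806 × 10^-18 J.
|ΔE| = |6.056 × 10^-18 − 1.806 × 10^-18| = 4.25 × 10^-18 J = 26.5 eV.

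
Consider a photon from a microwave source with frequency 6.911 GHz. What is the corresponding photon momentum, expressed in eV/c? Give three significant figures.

2.86 × 10^-5 eV/c

(h = 6.62607015 × 10^-34 J·s, c = 2.99792458 × 10^8 m/s, 1 eV = 1.602176634 × 10^-19 J.)
First convert: f = 6.911 GHz = 6.911 × 10^9 Hz.
Apply p = hf/c: p = 1.527 × 10^-32 kg·m/s.
Converting to eV/c: p = 2.858 × 10^-5 eV/c ≈ 2.86 × 10^-5 eV/c.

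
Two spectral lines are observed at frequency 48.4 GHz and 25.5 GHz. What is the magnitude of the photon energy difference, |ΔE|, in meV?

Using E = hf: E₁ = 3.207·10^-23 J, E₂ = 1.690·10^-23 J.
|ΔE| = |3.207·10^-23 − 1.690·10^-23| = 1.52·10^-23 J = 0.0947 meV.

0.0947 meV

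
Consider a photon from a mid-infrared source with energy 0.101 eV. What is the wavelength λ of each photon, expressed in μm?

12.3 μm

Convert to SI: E = 0.101 eV = 1.6182 × 10^-20 J.
For a photon λ = hc/E, so λ = 1.228 × 10^-5 m.
Converting to μm: λ = 12.28 μm ≈ 12.3 μm.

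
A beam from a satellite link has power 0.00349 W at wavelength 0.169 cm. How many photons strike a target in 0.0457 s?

Total energy: E_total = P·t = 0.00349 × 0.0457 = 1.595 × 10^-4 J.
Per-photon energy: E = 1.175 × 10^-22 J.
N = E_total / E_photon = 1.36 × 10^18.

1.36 × 10^18 photons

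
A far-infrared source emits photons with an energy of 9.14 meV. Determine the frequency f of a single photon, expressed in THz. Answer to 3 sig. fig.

Take h = 6.62607015 × 10^-34 J·s, 1 eV = 1.602176634 × 10^-19 J.
In SI units: E = 9.14 meV = 1.4644 × 10^-21 J.
Since f = E/h for a photon, f = 2.210 × 10^12 Hz.
Converting to THz: f = 2.210 THz ≈ 2.21 THz.

2.21 THz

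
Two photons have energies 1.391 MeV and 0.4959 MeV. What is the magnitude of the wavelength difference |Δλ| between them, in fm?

Using λ = hc/E: λ₁ = 8.9133·10^-13 m, λ₂ = 2.5002·10^-12 m.
|Δλ| = |8.9133·10^-13 − 2.5002·10^-12| = 1.61·10^-12 m = 1610 fm.

1610 fm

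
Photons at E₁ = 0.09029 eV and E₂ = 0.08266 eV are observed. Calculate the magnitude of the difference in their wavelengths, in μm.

1.27 μm

Using λ = hc/E: λ₁ = 1.3732e-5 m, λ₂ = 1.4999e-5 m.
|Δλ| = |1.3732e-5 − 1.4999e-5| = 1.27e-6 m = 1.27 μm.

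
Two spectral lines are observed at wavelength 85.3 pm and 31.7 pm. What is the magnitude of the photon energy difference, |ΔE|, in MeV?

0.0246 MeV

Using E = hc/λ: E₁ = 2.329 × 10^-15 J, E₂ = 6.266 × 10^-15 J.
|ΔE| = |2.329 × 10^-15 − 6.266 × 10^-15| = 3.94 × 10^-15 J = 0.0246 MeV.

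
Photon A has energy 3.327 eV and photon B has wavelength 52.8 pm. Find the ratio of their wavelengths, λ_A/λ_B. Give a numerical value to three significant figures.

λ_A = 3.727e-7 m (from energy = 3.327 eV, via λ = hc/E).
λ_B = 5.280e-11 m (from wavelength = 52.8 pm, via λ given directly).
Ratio = 3.727e-7 / 5.280e-11 = 7060.

7060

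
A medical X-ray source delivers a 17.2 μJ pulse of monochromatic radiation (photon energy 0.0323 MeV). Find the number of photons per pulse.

3.32e9 photons

Per-photon energy: E = 5.175e-15 J (from energy = 0.0323 MeV).
N = E_total / E_photon = 1.72e-5 J / 5.175e-15 J = 3.32e9.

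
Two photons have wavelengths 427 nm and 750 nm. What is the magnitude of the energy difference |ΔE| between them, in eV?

Using E = hc/λ: E₁ = 4.652·10^-19 J, E₂ = 2.649·10^-19 J.
|ΔE| = |4.652·10^-19 − 2.649·10^-19| = 2.00·10^-19 J = 1.25 eV.

1.25 eV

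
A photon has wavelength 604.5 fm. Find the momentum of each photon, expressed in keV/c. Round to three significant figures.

Convert to SI: λ = 604.5 fm = 6.045 × 10^-13 m.
Apply p = h/λ: p = 1.096 × 10^-21 kg·m/s.
Converting to keV/c: p = 2051 keV/c ≈ 2050 keV/c.

2050 keV/c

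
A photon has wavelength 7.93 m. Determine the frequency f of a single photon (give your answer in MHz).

37.8 MHz

Use c = 2.99792458e8 m/s.
The photon relation is f = c/λ, giving f = 3.780e7 Hz.
Converting to MHz: f = 37.80 MHz ≈ 37.8 MHz.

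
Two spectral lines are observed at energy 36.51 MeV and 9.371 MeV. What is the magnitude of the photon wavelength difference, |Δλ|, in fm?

98.3 fm

Using λ = hc/E: λ₁ = 3.3959e-14 m, λ₂ = 1.3231e-13 m.
|Δλ| = |3.3959e-14 − 1.3231e-13| = 9.83e-14 m = 98.3 fm.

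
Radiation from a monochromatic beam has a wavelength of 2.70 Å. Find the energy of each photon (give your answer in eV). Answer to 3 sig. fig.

4590 eV

Convert to SI: λ = 2.70 Å = 2.70 × 10^-10 m.
The photon relation is E = hc/λ, giving E = 7.357 × 10^-16 J.
Converting to eV: E = 4592 eV ≈ 4590 eV.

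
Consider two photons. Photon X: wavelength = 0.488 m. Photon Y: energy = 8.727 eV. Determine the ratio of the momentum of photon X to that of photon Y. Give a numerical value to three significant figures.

p_X = 1.358 × 10^-33 kg·m/s (from wavelength = 0.488 m, via p = h/λ).
p_Y = 4.664 × 10^-27 kg·m/s (from energy = 8.727 eV, via p = E/c).
Ratio = 1.358 × 10^-33 / 4.664 × 10^-27 = 2.91 × 10^-7.

2.91 × 10^-7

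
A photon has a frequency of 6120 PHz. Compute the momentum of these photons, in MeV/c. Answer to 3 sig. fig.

0.0253 MeV/c

In SI units: f = 6120 PHz = 6.12e18 Hz.
For a photon p = hf/c, so p = 1.353e-23 kg·m/s.
Converting to MeV/c: p = 0.02531 MeV/c ≈ 0.0253 MeV/c.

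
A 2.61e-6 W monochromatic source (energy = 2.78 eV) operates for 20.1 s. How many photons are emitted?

Total energy: E_total = P·t = 2.61e-6 × 20.1 = 5.246e-5 J.
Per-photon energy: E = 4.454e-19 J.
N = E_total / E_photon = 1.18e14.

1.18e14 photons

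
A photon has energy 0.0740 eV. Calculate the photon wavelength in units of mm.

First convert: E = 0.0740 eV = 1.1856e-20 J.
For a photon λ = hc/E, so λ = 1.675e-5 m.
Converting to mm: λ = 0.01675 mm ≈ 0.0168 mm.

0.0168 mm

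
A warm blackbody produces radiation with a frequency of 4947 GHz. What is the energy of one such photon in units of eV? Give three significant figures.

0.0205 eV

(h = 6.62607015e-34 J·s, 1 eV = 1.602176634e-19 J.)
First convert: f = 4947 GHz = 4.947e12 Hz.
Since E = hf for a photon, E = 3.278e-21 J.
Converting to eV: E = 0.02046 eV ≈ 0.0205 eV.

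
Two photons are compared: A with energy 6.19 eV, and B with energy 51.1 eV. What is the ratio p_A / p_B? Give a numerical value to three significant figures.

0.121

p_A = 3.308 × 10^-27 kg·m/s (from energy = 6.19 eV, via p = E/c).
p_B = 2.731 × 10^-26 kg·m/s (from energy = 51.1 eV, via p = E/c).
Ratio = 3.308 × 10^-27 / 2.731 × 10^-26 = 0.121.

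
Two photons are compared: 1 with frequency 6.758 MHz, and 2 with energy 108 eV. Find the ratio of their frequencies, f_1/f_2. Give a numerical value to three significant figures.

2.59e-10

f_1 = 6.758e6 Hz (from frequency = 6.758 MHz, via f given directly).
f_2 = 2.611e16 Hz (from energy = 108 eV, via f = E/h).
Ratio = 6.758e6 / 2.611e16 = 2.59e-10.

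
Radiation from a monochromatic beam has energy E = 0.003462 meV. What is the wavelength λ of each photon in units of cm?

35.8 cm

In SI units: E = 0.003462 meV = 5.5467e-25 J.
For a photon λ = hc/E, so λ = 0.3581 m.
Converting to cm: λ = 35.81 cm ≈ 35.8 cm.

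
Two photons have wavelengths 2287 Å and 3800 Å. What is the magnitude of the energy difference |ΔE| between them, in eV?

2.16 eV

Using E = hc/λ: E₁ = 8.6858e-19 J, E₂ = 5.2275e-19 J.
|ΔE| = |8.6858e-19 − 5.2275e-19| = 3.46e-19 J = 2.16 eV.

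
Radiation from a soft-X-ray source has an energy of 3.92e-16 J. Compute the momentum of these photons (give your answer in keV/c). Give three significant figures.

Take c = 2.99792458e8 m/s, 1 eV = 1.602176634e-19 J.
Apply p = E/c: p = 1.308e-24 kg·m/s.
Converting to keV/c: p = 2.447 keV/c ≈ 2.45 keV/c.

2.45 keV/c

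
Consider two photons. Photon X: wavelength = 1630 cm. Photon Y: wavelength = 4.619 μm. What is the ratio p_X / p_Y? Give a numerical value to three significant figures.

p_X = 4.065e-35 kg·m/s (from wavelength = 1630 cm, via p = h/λ).
p_Y = 1.435e-28 kg·m/s (from wavelength = 4.619 μm, via p = h/λ).
Ratio = 4.065e-35 / 1.435e-28 = 2.83e-7.

2.83e-7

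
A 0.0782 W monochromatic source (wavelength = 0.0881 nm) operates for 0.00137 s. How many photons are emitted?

4.75·10^10 photons

Total energy: E_total = P·t = 0.0782 × 0.00137 = 1.071·10^-4 J.
Per-photon energy: E = 2.255·10^-15 J.
N = E_total / E_photon = 4.75·10^10.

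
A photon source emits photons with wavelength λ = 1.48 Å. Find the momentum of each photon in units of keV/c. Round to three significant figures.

8.38 keV/c

First convert: λ = 1.48 Å = 1.48e-10 m.
The photon relation is p = h/λ, giving p = 4.477e-24 kg·m/s.
Converting to keV/c: p = 8.377 keV/c ≈ 8.38 keV/c.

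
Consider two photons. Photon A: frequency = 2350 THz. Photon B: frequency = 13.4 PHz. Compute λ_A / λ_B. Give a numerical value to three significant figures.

5.70

λ_A = 1.276e-7 m (from frequency = 2350 THz, via λ = c/f).
λ_B = 2.237e-8 m (from frequency = 13.4 PHz, via λ = c/f).
Ratio = 1.276e-7 / 2.237e-8 = 5.70.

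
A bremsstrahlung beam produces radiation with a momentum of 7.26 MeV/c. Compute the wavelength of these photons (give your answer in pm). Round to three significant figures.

0.171 pm

Take h = 6.62607015 × 10^-34 J·s, c = 2.99792458 × 10^8 m/s, 1 eV = 1.602176634 × 10^-19 J.
Convert to SI: p = 7.26 MeV/c = 3.8800 × 10^-21 kg·m/s.
Since λ = h/p for a photon, λ = 1.708 × 10^-13 m.
Converting to pm: λ = 0.1708 pm ≈ 0.171 pm.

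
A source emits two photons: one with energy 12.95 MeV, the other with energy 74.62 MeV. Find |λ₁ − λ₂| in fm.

Using λ = hc/E: λ₁ = 9.5741 × 10^-14 m, λ₂ = 1.6615 × 10^-14 m.
|Δλ| = |9.5741 × 10^-14 − 1.6615 × 10^-14| = 7.91 × 10^-14 m = 79.1 fm.

79.1 fm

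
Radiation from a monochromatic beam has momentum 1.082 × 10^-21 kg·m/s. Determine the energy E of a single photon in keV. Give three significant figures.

Use c = 2.99792458 × 10^8 m/s, 1 eV = 1.602176634 × 10^-19 J.
Apply E = pc: E = 3.244 × 10^-13 J.
Converting to keV: E = 2025 keV ≈ 2020 keV.

2020 keV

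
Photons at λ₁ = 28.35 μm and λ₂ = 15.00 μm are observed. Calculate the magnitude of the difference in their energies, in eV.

0.0389 eV

Using E = hc/λ: E₁ = 7.0069e-21 J, E₂ = 1.3243e-20 J.
|ΔE| = |7.0069e-21 − 1.3243e-20| = 6.24e-21 J = 0.0389 eV.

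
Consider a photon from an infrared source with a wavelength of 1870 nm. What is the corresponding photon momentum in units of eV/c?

0.663 eV/c

(h = 6.62607015·10^-34 J·s, c = 2.99792458·10^8 m/s, 1 eV = 1.602176634·10^-19 J.)
Convert to SI: λ = 1870 nm = 1.87·10^-6 m.
Apply p = h/λ: p = 3.543·10^-28 kg·m/s.
Converting to eV/c: p = 0.6630 eV/c ≈ 0.663 eV/c.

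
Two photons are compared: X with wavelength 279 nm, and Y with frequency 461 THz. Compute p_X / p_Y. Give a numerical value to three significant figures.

p_X = 2.375 × 10^-27 kg·m/s (from wavelength = 279 nm, via p = h/λ).
p_Y = 1.019 × 10^-27 kg·m/s (from frequency = 461 THz, via p = hf/c).
Ratio = 2.375 × 10^-27 / 1.019 × 10^-27 = 2.33.

2.33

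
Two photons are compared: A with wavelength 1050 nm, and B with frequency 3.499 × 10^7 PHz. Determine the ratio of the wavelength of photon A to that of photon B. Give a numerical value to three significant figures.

1.23 × 10^8

λ_A = 1.050 × 10^-6 m (from wavelength = 1050 nm, via λ given directly).
λ_B = 8.568 × 10^-15 m (from frequency = 3.499 × 10^7 PHz, via λ = c/f).
Ratio = 1.050 × 10^-6 / 8.568 × 10^-15 = 1.23 × 10^8.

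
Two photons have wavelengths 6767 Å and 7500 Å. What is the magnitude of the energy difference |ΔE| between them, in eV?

0.179 eV

Using E = hc/λ: E₁ = 2.9355 × 10^-19 J, E₂ = 2.6486 × 10^-19 J.
|ΔE| = |2.9355 × 10^-19 − 2.6486 × 10^-19| = 2.87 × 10^-20 J = 0.179 eV.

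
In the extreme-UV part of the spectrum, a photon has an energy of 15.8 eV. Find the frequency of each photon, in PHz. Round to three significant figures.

3.82 PHz

In SI units: E = 15.8 eV = 2.5314e-18 J.
Apply f = E/h: f = 3.820e15 Hz.
Converting to PHz: f = 3.820 PHz ≈ 3.82 PHz.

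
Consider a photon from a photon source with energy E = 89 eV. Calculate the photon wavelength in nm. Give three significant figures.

(h = 6.62607015 × 10^-34 J·s, c = 2.99792458 × 10^8 m/s, 1 eV = 1.602176634 × 10^-19 J.)
Convert to SI: E = 89 eV = 1.4259 × 10^-17 J.
The photon relation is λ = hc/E, giving λ = 1.393 × 10^-8 m.
Converting to nm: λ = 13.93 nm ≈ 13.9 nm.

13.9 nm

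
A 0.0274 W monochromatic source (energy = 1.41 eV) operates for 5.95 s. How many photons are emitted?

7.22e17 photons

Total energy: E_total = P·t = 0.0274 × 5.95 = 0.1630 J.
Per-photon energy: E = 2.259e-19 J.
N = E_total / E_photon = 7.22e17.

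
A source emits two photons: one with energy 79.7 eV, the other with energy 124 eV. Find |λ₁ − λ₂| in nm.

5.56 nm

Using λ = hc/E: λ₁ = 1.556e-8 m, λ₂ = 9.999e-9 m.
|Δλ| = |1.556e-8 − 9.999e-9| = 5.56e-9 m = 5.56 nm.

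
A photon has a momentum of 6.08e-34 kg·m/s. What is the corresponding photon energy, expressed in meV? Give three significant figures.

1.14e-3 meV

Apply E = pc: E = 1.823e-25 J.
Converting to meV: E = 0.001138 meV ≈ 1.14e-3 meV.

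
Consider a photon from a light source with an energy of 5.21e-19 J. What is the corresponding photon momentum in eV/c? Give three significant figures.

Take c = 2.99792458e8 m/s, 1 eV = 1.602176634e-19 J.
Since p = E/c for a photon, p = 1.738e-27 kg·m/s.
Converting to eV/c: p = 3.252 eV/c ≈ 3.25 eV/c.

3.25 eV/c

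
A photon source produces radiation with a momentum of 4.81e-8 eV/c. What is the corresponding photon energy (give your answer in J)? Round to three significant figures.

7.71e-27 J

Use c = 2.99792458e8 m/s, 1 eV = 1.602176634e-19 J.
Convert to SI: p = 4.81e-8 eV/c = 2.5706e-35 kg·m/s.
For a photon E = pc, so E = 7.706e-27 J.
So E ≈ 7.71e-27 J.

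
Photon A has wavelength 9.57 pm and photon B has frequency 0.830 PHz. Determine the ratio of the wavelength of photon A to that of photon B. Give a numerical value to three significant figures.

2.65 × 10^-5

λ_A = 9.570 × 10^-12 m (from wavelength = 9.57 pm, via λ given directly).
λ_B = 3.612 × 10^-7 m (from frequency = 0.830 PHz, via λ = c/f).
Ratio = 9.570 × 10^-12 / 3.612 × 10^-7 = 2.65 × 10^-5.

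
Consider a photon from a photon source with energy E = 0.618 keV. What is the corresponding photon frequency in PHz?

149 PHz

(h = 6.62607015e-34 J·s, 1 eV = 1.602176634e-19 J.)
In SI units: E = 0.618 keV = 9.9015e-17 J.
Since f = E/h for a photon, f = 1.494e17 Hz.
Converting to PHz: f = 149.4 PHz ≈ 149 PHz.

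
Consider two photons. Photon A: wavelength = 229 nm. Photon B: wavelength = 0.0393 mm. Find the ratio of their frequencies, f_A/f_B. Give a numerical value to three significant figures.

f_A = 1.309·10^15 Hz (from wavelength = 229 nm, via f = c/λ).
f_B = 7.628·10^12 Hz (from wavelength = 0.0393 mm, via f = c/λ).
Ratio = 1.309·10^15 / 7.628·10^12 = 172.

172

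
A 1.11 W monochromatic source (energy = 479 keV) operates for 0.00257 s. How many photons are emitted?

3.72e10 photons

Total energy: E_total = P·t = 1.11 × 0.00257 = 0.002853 J.
Per-photon energy: E = 7.674e-14 J.
N = E_total / E_photon = 3.72e10.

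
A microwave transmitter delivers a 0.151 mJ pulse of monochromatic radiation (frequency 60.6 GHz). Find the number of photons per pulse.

3.76 × 10^18 photons

Per-photon energy: E = 4.015 × 10^-23 J (from frequency = 60.6 GHz).
N = E_total / E_photon = 1.51 × 10^-4 J / 4.015 × 10^-23 J = 3.76 × 10^18.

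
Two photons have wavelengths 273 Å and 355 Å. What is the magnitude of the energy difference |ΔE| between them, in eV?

Using E = hc/λ: E₁ = 7.276 × 10^-18 J, E₂ = 5.596 × 10^-18 J.
|ΔE| = |7.276 × 10^-18 − 5.596 × 10^-18| = 1.68 × 10^-18 J = 10.5 eV.

10.5 eV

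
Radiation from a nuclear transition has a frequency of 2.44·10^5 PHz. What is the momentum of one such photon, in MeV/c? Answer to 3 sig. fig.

First convert: f = 2.44·10^5 PHz = 2.44·10^20 Hz.
Since p = hf/c for a photon, p = 5.393·10^-22 kg·m/s.
Converting to MeV/c: p = 1.009 MeV/c ≈ 1.01 MeV/c.

1.01 MeV/c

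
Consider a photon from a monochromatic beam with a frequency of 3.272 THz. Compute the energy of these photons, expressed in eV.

In SI units: f = 3.272 THz = 3.272e12 Hz.
Apply E = hf: E = 2.168e-21 J.
Converting to eV: E = 0.01353 eV ≈ 0.0135 eV.

0.0135 eV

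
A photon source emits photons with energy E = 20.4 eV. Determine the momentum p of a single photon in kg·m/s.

Convert to SI: E = 20.4 eV = 3.2684 × 10^-18 J.
Since p = E/c for a photon, p = 1.090 × 10^-26 kg·m/s.
So p ≈ 1.09 × 10^-26 kg·m/s.

1.09 × 10^-26 kg·m/s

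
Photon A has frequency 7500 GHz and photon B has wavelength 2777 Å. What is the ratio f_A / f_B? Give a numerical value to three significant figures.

f_A = 7.500·10^12 Hz (from frequency = 7500 GHz, via f given directly).
f_B = 1.080·10^15 Hz (from wavelength = 2777 Å, via f = c/λ).
Ratio = 7.500·10^12 / 1.080·10^15 = 6.95·10^-3.

6.95·10^-3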